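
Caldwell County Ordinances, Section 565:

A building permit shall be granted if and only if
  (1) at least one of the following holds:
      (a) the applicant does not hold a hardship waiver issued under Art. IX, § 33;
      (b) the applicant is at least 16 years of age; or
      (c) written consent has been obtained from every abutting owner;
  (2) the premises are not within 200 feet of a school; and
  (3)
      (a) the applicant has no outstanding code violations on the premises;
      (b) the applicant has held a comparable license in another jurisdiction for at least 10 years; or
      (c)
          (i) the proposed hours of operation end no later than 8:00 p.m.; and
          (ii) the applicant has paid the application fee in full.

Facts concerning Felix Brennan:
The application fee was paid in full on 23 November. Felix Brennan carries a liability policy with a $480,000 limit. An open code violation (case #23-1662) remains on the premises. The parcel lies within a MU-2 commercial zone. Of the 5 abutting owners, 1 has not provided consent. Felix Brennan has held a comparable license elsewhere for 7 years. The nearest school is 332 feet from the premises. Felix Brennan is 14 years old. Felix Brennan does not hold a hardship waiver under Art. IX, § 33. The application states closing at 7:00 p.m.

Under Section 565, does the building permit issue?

(a) not (hardship waiver) — met.
(b) age ≥ 16 — fails.
(c) all abutters consent — not met.
(1): T OR F OR F → true.
(2) ≥200 ft from school — holds.
(a) no code violations — not met.
(b) prior license ≥ 10 yr — not satisfied.
(i) closes by 8 p.m. — satisfied.
(ii) fee paid — satisfied.
So (c) is satisfied (T AND T).
So (3) is satisfied (F OR F OR T).
So Overall is satisfied (T AND T AND T).

Yes — granted.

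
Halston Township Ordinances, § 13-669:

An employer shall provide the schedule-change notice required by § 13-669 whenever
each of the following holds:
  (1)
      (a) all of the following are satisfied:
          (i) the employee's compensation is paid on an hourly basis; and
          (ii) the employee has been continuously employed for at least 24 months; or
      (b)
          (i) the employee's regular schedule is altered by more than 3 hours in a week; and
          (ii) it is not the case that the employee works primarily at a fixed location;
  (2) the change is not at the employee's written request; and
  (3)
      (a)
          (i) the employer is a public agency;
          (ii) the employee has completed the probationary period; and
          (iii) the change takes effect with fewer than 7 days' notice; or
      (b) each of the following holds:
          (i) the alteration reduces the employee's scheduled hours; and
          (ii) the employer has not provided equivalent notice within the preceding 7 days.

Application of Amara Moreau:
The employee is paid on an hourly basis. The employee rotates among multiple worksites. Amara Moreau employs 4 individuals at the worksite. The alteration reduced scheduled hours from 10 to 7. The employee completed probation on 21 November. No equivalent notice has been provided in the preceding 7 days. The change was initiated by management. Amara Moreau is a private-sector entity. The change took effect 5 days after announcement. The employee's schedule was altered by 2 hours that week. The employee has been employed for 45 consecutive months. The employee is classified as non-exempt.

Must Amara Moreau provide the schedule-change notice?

Yes — required.

(i) hourly-paid — met.
(ii) tenure ≥ 24 mo. — holds.
So (a) is satisfied (T AND T).
(i) schedule shift > 3h — not met.
(ii) not (fixed location) — satisfied.
(b): F AND T → false.
(1): T OR F → true.
(2) not employee-requested — met.
(i) public agency — fails.
(ii) past probation — satisfied.
(iii) < 7 days' notice — holds.
(a) = F AND T AND T = false.
(i) hours reduced — holds.
(ii) no recent notice — satisfied.
(b): T AND T → true.
So (3) is satisfied (F OR T).
Overall = T AND T AND T = true.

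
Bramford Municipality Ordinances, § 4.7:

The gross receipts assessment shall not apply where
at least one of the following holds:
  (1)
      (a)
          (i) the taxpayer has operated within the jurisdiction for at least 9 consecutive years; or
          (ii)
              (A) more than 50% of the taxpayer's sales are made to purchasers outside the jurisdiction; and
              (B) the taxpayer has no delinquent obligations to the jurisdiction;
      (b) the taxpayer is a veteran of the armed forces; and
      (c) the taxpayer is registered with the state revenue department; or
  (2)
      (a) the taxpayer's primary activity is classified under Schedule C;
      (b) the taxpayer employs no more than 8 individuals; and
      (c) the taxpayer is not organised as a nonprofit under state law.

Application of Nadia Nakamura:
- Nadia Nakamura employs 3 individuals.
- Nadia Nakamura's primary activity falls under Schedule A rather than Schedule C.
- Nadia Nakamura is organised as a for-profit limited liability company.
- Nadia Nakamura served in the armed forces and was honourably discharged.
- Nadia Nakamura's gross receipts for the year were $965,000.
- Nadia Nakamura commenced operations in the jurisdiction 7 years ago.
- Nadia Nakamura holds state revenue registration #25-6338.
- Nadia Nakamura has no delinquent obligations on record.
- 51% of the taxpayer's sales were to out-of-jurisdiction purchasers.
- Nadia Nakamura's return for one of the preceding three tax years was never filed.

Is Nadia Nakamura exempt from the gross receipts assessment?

(i) ≥ 9 yrs in jurisdiction — fails.
(A) >50% out-of-jur. sales — met.
(B) no delinquency — met.
(ii): T AND T → true.
So (a) is satisfied (F OR T).
(b) veteran — holds.
(c) state-registered — holds.
(1) = T AND T AND T = true.
(a) Schedule C activity — not satisfied.
(b) ≤ 8 employees — holds.
(c) not (nonprofit) — met.
(2) = F AND T AND T = false.
Overall = T OR F = true.

Yes — exempt.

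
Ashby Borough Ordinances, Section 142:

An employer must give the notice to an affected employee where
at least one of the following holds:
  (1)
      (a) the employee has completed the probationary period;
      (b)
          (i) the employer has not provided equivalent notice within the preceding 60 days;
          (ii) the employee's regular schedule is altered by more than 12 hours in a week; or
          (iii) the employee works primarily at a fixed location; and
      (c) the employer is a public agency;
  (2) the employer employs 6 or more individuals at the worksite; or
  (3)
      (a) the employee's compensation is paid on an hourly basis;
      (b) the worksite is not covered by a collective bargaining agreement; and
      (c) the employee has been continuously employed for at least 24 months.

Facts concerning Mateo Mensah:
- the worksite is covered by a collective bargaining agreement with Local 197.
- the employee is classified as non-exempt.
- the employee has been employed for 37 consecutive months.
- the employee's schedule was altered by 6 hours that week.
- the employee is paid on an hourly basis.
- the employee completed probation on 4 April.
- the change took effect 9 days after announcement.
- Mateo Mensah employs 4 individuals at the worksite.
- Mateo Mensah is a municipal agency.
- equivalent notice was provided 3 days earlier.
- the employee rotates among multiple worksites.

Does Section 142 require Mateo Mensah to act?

No — not required.

(a) past probation — satisfied.
(i) no recent notice — not satisfied.
(ii) schedule shift > 12h — not satisfied.
(iii) fixed location — fails.
(b) = F OR F OR F = false.
(c) public agency — met.
(1): T AND F AND T → false.
(2) ≥ 6 at site — fails.
(a) hourly-paid — met.
(b) no CBA — not met.
(c) tenure ≥ 24 mo. — met.
(3): T AND F AND T → false.
So Overall is not satisfied (F OR F OR F).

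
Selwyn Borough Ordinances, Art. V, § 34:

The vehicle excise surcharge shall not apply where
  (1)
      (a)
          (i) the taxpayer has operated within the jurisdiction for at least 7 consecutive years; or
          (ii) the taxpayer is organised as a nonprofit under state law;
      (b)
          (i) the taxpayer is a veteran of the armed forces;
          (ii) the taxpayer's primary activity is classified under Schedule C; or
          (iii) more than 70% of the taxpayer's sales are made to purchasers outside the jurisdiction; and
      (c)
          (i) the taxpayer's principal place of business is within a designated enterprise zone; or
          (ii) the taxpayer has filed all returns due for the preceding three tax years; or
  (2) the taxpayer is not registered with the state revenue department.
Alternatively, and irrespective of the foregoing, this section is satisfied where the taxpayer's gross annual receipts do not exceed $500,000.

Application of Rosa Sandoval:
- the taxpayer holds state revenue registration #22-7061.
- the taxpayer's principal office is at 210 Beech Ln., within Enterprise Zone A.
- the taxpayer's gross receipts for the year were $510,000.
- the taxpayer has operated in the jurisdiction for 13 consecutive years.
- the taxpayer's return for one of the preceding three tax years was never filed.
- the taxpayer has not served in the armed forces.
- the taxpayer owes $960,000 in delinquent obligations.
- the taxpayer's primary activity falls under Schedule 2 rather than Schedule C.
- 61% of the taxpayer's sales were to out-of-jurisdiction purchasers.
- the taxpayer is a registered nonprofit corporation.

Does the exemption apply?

No — not exempt.

(i) ≥ 7 yrs in jurisdiction — holds.
(ii) nonprofit — holds.
So (a) is satisfied (T OR T).
(i) veteran — fails.
(ii) Schedule C activity — not met.
(iii) >70% out-of-jur. sales — not satisfied.
So (b) is not satisfied (F OR F OR F).
(i) in enterprise zone — holds.
(ii) returns current — not met.
(c): T OR F → true.
(1) = T AND F AND T = false.
(2) not (state-registered) — not met.
So Overall is not satisfied (F OR F).
Exception (receipts ≤ $500,000) — not satisfied.
Result: main false OR exception false → false.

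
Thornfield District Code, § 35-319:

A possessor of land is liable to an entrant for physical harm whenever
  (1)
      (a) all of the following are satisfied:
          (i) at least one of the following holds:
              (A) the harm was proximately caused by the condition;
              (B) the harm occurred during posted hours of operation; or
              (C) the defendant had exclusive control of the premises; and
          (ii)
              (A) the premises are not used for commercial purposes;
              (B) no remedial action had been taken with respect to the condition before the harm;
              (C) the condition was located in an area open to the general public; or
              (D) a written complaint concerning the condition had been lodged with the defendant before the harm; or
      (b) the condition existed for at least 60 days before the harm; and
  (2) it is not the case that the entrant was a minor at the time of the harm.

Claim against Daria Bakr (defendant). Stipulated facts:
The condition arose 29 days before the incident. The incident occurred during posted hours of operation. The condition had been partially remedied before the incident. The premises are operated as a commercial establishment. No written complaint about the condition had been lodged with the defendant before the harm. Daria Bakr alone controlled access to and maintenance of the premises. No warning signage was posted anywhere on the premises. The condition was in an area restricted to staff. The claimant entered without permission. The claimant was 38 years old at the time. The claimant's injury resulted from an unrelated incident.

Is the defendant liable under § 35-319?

No — not liable.

(A) proximate cause — not met.
(B) during posted hours — met.
(C) exclusive control — satisfied.
So (i) is satisfied (F OR T OR T).
(A) not (commercial use) — fails.
(B) no remedial action — fails.
(C) public area — not satisfied.
(D) complaint lodged — not met.
(ii): F OR F OR F OR F → false.
(a) = T AND F = false.
(b) condition ≥60 days old — not met.
So (1) is not satisfied (F OR F).
(2) not (entrant a minor) — satisfied.
Overall = F AND T = false.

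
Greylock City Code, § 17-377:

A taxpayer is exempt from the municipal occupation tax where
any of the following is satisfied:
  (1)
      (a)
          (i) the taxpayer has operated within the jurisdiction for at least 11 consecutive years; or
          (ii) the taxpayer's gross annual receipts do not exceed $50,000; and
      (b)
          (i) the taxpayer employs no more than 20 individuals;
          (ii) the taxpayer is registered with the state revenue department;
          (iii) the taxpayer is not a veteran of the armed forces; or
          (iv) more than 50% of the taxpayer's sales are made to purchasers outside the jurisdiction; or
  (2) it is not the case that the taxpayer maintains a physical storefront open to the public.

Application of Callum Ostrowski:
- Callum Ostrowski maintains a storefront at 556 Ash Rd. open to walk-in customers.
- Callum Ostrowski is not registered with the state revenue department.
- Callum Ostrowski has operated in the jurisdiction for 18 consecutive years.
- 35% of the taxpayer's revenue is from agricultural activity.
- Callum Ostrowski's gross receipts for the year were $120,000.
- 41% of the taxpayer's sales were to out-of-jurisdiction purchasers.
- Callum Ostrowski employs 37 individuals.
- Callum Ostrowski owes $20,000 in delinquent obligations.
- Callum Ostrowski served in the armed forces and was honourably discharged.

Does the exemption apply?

No — not exempt.

(i) ≥ 11 yrs in jurisdiction — met.
(ii) receipts ≤ $50,000 — fails.
So (a) is satisfied (T OR F).
(i) ≤ 20 employees — not met.
(ii) state-registered — not satisfied.
(iii) not (veteran) — fails.
(iv) >50% out-of-jur. sales — fails.
(b) = F OR F OR F OR F = false.
(1): T AND F → false.
(2) not (has storefront) — fails.
Overall = F OR F = false.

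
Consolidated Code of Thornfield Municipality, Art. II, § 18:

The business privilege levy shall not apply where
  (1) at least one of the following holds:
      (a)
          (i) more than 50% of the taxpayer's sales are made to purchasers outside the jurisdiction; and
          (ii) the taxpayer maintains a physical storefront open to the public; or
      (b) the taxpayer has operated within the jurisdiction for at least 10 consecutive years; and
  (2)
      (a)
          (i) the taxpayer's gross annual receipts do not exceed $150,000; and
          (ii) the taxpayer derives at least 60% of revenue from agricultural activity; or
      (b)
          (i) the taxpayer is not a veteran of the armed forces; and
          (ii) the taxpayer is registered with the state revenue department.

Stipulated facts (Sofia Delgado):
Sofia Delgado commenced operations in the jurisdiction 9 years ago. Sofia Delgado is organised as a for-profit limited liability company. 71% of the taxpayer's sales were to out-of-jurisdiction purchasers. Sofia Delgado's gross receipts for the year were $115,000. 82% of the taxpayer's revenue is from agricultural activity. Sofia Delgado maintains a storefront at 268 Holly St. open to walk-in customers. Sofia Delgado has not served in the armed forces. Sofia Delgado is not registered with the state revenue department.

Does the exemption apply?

Yes — exempt.

(i) >50% out-of-jur. sales — met.
(ii) has storefront — holds.
(a) = T AND T = true.
(b) ≥ 10 yrs in jurisdiction — fails.
(1) = T OR F = true.
(i) receipts ≤ $150,000 — met.
(ii) ≥60% agricultural — met.
(a): T AND T → true.
(i) not (veteran) — satisfied.
(ii) state-registered — fails.
(b): T AND F → false.
(2): T OR F → true.
Overall: T AND T → true.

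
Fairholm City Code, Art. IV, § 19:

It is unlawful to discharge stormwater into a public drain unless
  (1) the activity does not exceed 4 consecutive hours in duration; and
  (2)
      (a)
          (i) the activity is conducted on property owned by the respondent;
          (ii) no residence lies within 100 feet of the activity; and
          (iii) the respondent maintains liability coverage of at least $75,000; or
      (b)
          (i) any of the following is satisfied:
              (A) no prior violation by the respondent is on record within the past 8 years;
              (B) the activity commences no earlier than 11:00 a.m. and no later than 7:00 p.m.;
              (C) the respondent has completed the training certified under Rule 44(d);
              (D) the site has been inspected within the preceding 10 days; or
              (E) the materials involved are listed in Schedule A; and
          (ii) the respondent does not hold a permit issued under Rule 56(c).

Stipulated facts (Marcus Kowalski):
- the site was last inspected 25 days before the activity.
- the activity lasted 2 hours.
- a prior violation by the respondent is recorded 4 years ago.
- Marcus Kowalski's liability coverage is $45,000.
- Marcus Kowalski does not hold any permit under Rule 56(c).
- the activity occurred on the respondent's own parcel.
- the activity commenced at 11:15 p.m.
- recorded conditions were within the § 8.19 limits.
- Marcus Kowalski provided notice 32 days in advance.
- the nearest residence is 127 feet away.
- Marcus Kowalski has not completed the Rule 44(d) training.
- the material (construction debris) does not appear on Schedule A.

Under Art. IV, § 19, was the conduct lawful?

No — unlawful.

(1) ≤ 4 hrs duration — satisfied.
(i) own property — satisfied.
(ii) no residence in 100 ft — holds.
(iii) coverage ≥ $75,000 — not met.
So (a) is not satisfied (T AND T AND F).
(A) no prior violation — not satisfied.
(B) start within hours — not satisfied.
(C) training certified — not satisfied.
(D) site inspected — not met.
(E) Schedule A material — not met.
(i): F OR F OR F OR F OR F → false.
(ii) not (holds permit) — met.
(b) = F AND T = false.
(2): F OR F → false.
Overall = T AND F = false.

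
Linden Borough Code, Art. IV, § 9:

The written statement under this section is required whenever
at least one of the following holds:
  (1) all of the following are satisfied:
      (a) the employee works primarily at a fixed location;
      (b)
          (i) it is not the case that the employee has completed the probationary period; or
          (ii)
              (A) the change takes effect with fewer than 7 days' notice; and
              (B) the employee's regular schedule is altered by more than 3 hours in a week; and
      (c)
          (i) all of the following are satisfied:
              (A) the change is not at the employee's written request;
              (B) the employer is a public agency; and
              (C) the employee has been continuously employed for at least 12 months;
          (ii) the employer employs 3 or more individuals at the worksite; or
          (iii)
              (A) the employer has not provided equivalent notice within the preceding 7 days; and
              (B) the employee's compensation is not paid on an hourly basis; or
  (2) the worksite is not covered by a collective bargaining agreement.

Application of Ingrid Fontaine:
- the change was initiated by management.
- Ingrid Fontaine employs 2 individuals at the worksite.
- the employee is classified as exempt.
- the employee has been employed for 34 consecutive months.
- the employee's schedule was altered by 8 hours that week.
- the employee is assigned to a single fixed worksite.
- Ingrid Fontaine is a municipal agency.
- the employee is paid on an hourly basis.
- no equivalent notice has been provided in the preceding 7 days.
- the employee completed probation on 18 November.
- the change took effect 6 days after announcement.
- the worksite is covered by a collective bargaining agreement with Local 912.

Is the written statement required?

Yes — required.

(a) fixed location — satisfied.
(i) not (past probation) — fails.
(A) < 7 days' notice — met.
(B) schedule shift > 3h — satisfied.
So (ii) is satisfied (T AND T).
So (b) is satisfied (F OR T).
(A) not employee-requested — met.
(B) public agency — met.
(C) tenure ≥ 12 mo. — satisfied.
So (i) is satisfied (T AND T AND T).
(ii) ≥ 3 at site — not met.
(A) no recent notice — satisfied.
(B) not (hourly-paid) — fails.
(iii): T AND F → false.
So (c) is satisfied (T OR F OR F).
So (1) is satisfied (T AND T AND T).
(2) no CBA — not satisfied.
Overall = T OR F = true.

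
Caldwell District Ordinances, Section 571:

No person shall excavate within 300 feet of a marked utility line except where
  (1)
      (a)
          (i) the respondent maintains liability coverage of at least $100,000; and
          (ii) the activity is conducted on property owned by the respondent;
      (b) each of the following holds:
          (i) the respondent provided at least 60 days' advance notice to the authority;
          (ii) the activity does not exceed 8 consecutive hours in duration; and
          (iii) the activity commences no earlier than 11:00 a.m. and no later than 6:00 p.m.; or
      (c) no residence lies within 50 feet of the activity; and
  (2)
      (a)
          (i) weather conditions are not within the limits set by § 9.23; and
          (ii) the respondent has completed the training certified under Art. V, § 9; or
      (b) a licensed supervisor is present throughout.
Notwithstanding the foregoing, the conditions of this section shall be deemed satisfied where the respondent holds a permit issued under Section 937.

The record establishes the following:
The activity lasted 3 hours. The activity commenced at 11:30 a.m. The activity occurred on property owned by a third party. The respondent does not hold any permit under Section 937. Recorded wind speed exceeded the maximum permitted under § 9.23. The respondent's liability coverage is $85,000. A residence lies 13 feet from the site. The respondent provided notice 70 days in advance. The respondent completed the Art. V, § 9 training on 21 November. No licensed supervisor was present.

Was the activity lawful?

Yes — lawful.

(i) coverage ≥ $100,000 — not met.
(ii) own property — not satisfied.
(a): F AND F → false.
(i) ≥60 days' notice — satisfied.
(ii) ≤ 8 hrs duration — met.
(iii) start within hours — holds.
(b): T AND T AND T → true.
(c) no residence in 50 ft — not satisfied.
So (1) is satisfied (F OR T OR F).
(i) not (weather ok) — holds.
(ii) training certified — satisfied.
(a) = T AND T = true.
(b) supervisor present — fails.
(2): T OR F → true.
Overall = T AND T = true.
Exception (holds permit) — not satisfied.
Result: main true OR exception false → true.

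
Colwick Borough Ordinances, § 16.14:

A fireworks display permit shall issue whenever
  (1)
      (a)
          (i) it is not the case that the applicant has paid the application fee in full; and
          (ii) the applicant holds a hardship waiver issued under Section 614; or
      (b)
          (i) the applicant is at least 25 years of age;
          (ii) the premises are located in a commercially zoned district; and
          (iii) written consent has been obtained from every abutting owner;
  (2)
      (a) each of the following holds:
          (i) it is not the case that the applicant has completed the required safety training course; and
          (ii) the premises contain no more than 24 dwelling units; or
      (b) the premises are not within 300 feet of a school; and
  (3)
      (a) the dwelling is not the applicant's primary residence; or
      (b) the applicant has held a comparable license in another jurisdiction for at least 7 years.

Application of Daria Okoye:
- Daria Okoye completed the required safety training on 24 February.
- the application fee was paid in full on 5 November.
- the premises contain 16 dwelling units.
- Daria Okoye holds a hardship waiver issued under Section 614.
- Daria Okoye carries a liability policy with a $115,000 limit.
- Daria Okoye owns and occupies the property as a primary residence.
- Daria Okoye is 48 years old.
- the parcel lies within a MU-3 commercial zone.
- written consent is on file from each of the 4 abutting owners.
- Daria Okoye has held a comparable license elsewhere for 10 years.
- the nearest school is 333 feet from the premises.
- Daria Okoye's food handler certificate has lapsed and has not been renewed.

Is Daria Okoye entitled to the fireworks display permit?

(i) not (fee paid) — not met.
(ii) hardship waiver — satisfied.
(a): F AND T → false.
(i) age ≥ 25 — satisfied.
(ii) commercially zoned — met.
(iii) all abutters consent — met.
So (b) is satisfied (T AND T AND T).
(1): F OR T → true.
(i) not (safety training) — fails.
(ii) ≤ 24 units — met.
So (a) is not satisfied (F AND T).
(b) ≥300 ft from school — met.
(2): F OR T → true.
(a) not (primary residence) — fails.
(b) prior license ≥ 7 yr — met.
(3) = F OR T = true.
So Overall is satisfied (T AND T AND T).

Yes — granted.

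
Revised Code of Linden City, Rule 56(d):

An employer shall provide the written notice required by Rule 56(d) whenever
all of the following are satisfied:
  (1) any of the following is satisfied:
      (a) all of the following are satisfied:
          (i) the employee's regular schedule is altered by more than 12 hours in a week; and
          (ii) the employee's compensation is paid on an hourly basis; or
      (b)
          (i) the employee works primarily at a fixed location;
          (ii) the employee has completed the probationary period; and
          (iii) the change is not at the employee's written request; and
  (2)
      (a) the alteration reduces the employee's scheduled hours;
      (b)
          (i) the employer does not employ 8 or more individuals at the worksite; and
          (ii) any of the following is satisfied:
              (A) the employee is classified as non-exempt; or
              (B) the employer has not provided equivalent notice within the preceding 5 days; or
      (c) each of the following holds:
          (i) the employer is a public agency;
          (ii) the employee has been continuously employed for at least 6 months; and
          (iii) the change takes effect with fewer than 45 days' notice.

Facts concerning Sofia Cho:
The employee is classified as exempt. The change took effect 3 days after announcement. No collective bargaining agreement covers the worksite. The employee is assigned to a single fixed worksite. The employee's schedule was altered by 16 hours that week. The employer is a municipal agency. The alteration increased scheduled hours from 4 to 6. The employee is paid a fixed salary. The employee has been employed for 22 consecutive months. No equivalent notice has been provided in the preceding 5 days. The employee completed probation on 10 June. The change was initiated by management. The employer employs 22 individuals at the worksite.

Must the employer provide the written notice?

Yes — required.

(i) schedule shift > 12h — met.
(ii) hourly-paid — not satisfied.
(a): T AND F → false.
(i) fixed location — met.
(ii) past probation — satisfied.
(iii) not employee-requested — holds.
(b) = T AND T AND T = true.
So (1) is satisfied (F OR T).
(a) hours reduced — fails.
(i) not (≥ 8 at site) — not met.
(A) non-exempt — not satisfied.
(B) no recent notice — holds.
(ii) = F OR T = true.
So (b) is not satisfied (F AND T).
(i) public agency — satisfied.
(ii) tenure ≥ 6 mo. — satisfied.
(iii) < 45 days' notice — met.
(c) = T AND T AND T = true.
So (2) is satisfied (F OR F OR T).
So Overall is satisfied (T AND T).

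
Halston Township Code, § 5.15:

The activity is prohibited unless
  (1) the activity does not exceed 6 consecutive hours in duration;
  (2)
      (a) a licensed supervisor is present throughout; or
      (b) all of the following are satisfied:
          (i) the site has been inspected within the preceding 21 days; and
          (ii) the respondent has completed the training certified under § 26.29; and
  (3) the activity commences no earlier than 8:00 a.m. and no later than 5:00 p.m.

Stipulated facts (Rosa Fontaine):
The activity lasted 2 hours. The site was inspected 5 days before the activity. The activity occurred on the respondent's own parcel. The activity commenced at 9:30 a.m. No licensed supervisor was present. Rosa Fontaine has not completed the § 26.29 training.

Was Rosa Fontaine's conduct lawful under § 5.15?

No — unlawful.

(1) ≤ 6 hrs duration — satisfied.
(a) supervisor present — not met.
(i) site inspected — holds.
(ii) training certified — not met.
(b): T AND F → false.
(2): F OR F → false.
(3) start within hours — met.
Overall: T AND F AND T → false.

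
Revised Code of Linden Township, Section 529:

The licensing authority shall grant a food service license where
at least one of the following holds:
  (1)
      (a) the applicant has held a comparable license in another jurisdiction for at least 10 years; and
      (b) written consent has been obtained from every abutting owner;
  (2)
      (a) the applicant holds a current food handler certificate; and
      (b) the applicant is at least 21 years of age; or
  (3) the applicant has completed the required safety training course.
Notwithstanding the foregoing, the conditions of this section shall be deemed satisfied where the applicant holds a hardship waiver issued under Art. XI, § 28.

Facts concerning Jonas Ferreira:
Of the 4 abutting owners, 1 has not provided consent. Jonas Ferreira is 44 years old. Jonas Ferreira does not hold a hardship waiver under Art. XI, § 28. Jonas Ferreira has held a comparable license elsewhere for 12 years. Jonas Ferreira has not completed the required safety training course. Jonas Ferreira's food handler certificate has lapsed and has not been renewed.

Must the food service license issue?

(a) prior license ≥ 10 yr — holds.
(b) all abutters consent — not met.
So (1) is not satisfied (T AND F).
(a) food handler cert. — not satisfied.
(b) age ≥ 21 — met.
So (2) is not satisfied (F AND T).
(3) safety training — fails.
Overall = F OR F OR F = false.
Exception (hardship waiver) — not satisfied.
Result: main false OR exception false → false.

No — denied.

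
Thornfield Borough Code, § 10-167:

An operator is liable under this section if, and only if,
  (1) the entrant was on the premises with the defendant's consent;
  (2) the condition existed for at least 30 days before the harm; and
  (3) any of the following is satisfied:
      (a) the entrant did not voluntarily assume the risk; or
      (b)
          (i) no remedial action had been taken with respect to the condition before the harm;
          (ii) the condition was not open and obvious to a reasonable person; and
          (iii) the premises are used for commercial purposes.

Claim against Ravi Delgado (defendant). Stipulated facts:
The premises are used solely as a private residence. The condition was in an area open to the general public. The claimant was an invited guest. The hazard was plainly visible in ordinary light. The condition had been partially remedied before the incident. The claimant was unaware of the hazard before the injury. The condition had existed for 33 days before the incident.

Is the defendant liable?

(1) consent to enter — satisfied.
(2) condition ≥30 days old — holds.
(a) no assumed risk — met.
(i) no remedial action — fails.
(ii) not open/obvious — fails.
(iii) commercial use — not met.
So (b) is not satisfied (F AND F AND F).
(3) = T OR F = true.
Overall: T AND T AND T → true.

Yes — liable.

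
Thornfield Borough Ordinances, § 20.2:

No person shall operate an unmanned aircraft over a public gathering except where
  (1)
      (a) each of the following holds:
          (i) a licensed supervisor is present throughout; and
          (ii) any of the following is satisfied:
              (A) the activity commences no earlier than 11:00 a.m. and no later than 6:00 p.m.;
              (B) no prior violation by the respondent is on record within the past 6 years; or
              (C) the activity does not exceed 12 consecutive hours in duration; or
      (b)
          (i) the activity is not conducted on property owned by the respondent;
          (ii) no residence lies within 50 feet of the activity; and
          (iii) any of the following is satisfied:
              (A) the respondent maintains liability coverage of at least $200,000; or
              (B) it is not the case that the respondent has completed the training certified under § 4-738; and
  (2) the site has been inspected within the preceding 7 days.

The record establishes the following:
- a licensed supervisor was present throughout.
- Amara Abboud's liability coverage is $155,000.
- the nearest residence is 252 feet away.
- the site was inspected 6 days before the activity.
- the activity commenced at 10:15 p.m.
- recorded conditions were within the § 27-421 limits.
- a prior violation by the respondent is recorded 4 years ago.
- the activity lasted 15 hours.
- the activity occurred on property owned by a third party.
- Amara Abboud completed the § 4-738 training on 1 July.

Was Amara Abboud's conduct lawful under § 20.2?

(i) supervisor present — holds.
(A) start within hours — fails.
(B) no prior violation — not met.
(C) ≤ 12 hrs duration — fails.
(ii): F OR F OR F → false.
(a) = T AND F = false.
(i) not (own property) — met.
(ii) no residence in 50 ft — satisfied.
(A) coverage ≥ $200,000 — not met.
(B) not (training certified) — not satisfied.
(iii): F OR F → false.
(b): T AND T AND F → false.
(1): F OR F → false.
(2) site inspected — holds.
So Overall is not satisfied (F AND T).

No — unlawful.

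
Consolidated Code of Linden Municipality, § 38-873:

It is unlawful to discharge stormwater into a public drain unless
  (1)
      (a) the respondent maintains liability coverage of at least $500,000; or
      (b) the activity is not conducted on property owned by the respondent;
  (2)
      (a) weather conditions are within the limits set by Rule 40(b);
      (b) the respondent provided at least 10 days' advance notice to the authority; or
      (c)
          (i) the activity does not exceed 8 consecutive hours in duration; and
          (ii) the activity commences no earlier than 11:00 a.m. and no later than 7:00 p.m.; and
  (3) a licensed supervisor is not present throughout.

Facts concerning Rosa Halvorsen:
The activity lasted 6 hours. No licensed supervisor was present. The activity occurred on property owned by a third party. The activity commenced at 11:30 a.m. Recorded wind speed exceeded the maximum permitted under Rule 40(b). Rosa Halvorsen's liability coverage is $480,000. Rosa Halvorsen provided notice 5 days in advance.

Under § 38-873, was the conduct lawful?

Yes — lawful.

(a) coverage ≥ $500,000 — fails.
(b) not (own property) — holds.
(1): F OR T → true.
(a) weather ok — not satisfied.
(b) ≥10 days' notice — not satisfied.
(i) ≤ 8 hrs duration — holds.
(ii) start within hours — satisfied.
(c): T AND T → true.
(2) = F OR F OR T = true.
(3) not (supervisor present) — holds.
Overall: T AND T AND T → true.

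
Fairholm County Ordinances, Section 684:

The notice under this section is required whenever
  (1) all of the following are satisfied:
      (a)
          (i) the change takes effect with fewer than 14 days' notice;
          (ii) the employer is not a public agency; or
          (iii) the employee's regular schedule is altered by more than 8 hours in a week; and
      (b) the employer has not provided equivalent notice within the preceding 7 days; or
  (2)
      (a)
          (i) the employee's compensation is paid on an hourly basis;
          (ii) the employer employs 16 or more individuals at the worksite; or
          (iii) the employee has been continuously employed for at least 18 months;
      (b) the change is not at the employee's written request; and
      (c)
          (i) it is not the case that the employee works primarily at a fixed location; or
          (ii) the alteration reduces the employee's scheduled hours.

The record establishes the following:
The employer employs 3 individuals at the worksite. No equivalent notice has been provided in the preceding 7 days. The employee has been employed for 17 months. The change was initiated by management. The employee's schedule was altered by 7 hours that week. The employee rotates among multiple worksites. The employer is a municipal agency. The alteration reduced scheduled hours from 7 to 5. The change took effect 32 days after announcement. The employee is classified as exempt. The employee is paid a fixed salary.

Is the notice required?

No — not required.

(i) < 14 days' notice — not met.
(ii) not (public agency) — not met.
(iii) schedule shift > 8h — fails.
(a) = F OR F OR F = false.
(b) no recent notice — met.
(1): F AND T → false.
(i) hourly-paid — not met.
(ii) ≥ 16 at site — not met.
(iii) tenure ≥ 18 mo. — not satisfied.
So (a) is not satisfied (F OR F OR F).
(b) not employee-requested — holds.
(i) not (fixed location) — met.
(ii) hours reduced — holds.
(c): T OR T → true.
(2): F AND T AND T → false.
Overall: F OR F → false.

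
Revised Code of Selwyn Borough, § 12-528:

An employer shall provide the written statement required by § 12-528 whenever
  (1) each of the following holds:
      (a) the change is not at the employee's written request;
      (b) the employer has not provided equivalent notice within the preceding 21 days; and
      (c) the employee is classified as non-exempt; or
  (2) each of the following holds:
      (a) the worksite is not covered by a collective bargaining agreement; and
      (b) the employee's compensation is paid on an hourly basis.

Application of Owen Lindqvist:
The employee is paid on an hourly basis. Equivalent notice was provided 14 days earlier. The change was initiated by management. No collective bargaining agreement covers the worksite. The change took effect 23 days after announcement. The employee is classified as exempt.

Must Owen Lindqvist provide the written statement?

(a) not employee-requested — met.
(b) no recent notice — not satisfied.
(c) non-exempt — not satisfied.
(1) = T AND F AND F = false.
(a) no CBA — holds.
(b) hourly-paid — met.
(2) = T AND T = true.
So Overall is satisfied (F OR T).

Yes — required.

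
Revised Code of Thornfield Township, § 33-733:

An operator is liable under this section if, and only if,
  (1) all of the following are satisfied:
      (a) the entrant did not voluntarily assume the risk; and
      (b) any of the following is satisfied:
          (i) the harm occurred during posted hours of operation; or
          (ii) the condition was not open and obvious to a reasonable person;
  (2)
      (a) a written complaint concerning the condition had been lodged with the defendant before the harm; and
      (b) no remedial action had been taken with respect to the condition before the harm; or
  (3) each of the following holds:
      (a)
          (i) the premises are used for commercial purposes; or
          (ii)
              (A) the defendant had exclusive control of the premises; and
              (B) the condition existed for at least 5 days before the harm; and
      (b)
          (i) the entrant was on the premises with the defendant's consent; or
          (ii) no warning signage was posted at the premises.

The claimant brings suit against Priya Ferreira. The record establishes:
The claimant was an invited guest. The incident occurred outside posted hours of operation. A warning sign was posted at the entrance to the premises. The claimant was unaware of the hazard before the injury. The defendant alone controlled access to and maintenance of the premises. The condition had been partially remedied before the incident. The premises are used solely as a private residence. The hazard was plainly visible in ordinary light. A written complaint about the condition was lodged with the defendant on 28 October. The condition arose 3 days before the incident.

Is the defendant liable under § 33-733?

(a) no assumed risk — holds.
(i) during posted hours — not met.
(ii) not open/obvious — fails.
So (b) is not satisfied (F OR F).
(1): T AND F → false.
(a) complaint lodged — satisfied.
(b) no remedial action — not satisfied.
(2) = T AND F = false.
(i) commercial use — fails.
(A) exclusive control — met.
(B) condition ≥5 days old — not met.
So (ii) is not satisfied (T AND F).
So (a) is not satisfied (F OR F).
(i) consent to enter — met.
(ii) no signage posted — fails.
So (b) is satisfied (T OR F).
(3): F AND T → false.
Overall: F OR F OR F → false.

No — not liable.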